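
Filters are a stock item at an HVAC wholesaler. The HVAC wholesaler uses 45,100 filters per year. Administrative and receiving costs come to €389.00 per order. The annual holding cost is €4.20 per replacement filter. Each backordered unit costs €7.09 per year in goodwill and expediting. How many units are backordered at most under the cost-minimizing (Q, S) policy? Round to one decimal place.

With planned backorders, Q* = √(2DS/H) · √((H+B)/B).
√(2DS/H) = √(2 × 45,100 × 389 / 4.2) = 2890.370.
√((H+B)/B) = √((4.2+7.09)/7.09) = 1.2619.
Q* ≈ 3647.349.
S* = Q* · H/(H+B) = 3647.349 × 4.2/11.29 ≈ 1356.852.

S* ≈ 1,356.9 filters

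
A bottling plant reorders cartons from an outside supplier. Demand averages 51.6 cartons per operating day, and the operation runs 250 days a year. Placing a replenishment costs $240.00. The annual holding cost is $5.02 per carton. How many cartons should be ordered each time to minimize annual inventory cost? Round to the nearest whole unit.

Annual demand D = 51.6 × 250 = 12,900.
EOQ = √(2DS / H) = √(2 × 12,900 × 240 / 5.02).
= √(6,192,000 / 5.02) = √1,233,466.1355 ≈ 1110.615.

Q* ≈ 1,111 cartons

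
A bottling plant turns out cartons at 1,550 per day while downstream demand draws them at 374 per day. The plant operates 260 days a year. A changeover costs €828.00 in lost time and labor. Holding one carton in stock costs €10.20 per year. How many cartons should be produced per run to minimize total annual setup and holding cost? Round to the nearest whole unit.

Annual demand D = 374 × 260 = 97,240.
Production build-up factor (1 − d/p) = 1 − 374/1,550 = 0.7587.
Q* = √(2DS / (H(1 − d/p))) = √(2 × 97,240 × 828 / (10.2 × 0.7587)).
= √(161,029,440 / 7.7388) ≈ 4561.574.

Q* ≈ 4,562 cartons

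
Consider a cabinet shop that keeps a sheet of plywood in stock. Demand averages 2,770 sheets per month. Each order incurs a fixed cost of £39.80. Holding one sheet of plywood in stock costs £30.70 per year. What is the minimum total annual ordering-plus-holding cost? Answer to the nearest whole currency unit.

TC* ≈ £9,013

Annual demand D = 2,770 × 12 = 33,240.
The optimal lot size = √(2DS/H) = √(2 × 33,240 × 39.8 / 30.7) ≈ 293.57.
At Q*, ordering cost (D/Q*)S equals holding cost (Q*/2)H, each = √(DSH/2).
Minimum total = √(2DSH) = √(2 × 33,240 × 39.8 × 30.7) ≈ 9012.727.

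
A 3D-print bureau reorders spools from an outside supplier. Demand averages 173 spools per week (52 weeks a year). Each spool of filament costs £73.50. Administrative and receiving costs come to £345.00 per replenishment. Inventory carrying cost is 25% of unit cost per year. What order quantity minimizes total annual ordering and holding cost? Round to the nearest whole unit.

Annual demand D = 173 × 52 = 8,996.
Holding cost H = 0.25 × £73.50 = £18.3750 per unit per year.
EOQ = √(2DS / H) = √(2 × 8,996 × 345 / 18.375).
= √(6,207,240 / 18.375) = √337,808.9796 ≈ 581.213.

Q* ≈ 581 spools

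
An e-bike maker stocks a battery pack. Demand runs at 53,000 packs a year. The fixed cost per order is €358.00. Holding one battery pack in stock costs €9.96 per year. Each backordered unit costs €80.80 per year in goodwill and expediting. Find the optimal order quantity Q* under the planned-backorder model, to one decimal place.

With planned backorders, Q* = √(2DS/H) · √((H+B)/B).
√(2DS/H) = √(2 × 53,000 × 358 / 9.96) = 1951.932.
√((H+B)/B) = √((9.96+80.8)/80.8) = 1.0598.
Q* ≈ 2068.742.

Q* ≈ 2,068.7 packs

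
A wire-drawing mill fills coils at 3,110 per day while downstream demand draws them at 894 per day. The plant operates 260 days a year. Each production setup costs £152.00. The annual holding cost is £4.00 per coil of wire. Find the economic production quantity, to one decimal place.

Q* ≈ 4,979.2 coils

Annual demand D = 894 × 260 = 232,440.
Production build-up factor (1 − d/p) = 1 − 894/3,110 = 0.7125.
Q* = √(2DS / (H(1 − d/p))) = √(2 × 232,440 × 152 / (4 × 0.7125)).
= √(70,661,760 / 2.8502) ≈ 4979.177.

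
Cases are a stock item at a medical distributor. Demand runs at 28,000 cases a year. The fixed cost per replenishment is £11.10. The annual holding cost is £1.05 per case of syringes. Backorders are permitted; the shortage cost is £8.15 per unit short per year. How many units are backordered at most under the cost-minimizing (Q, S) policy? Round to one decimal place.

S* ≈ 93.3 cases

With planned backorders, Q* = √(2DS/H) · √((H+B)/B).
√(2DS/H) = √(2 × 28,000 × 11.1 / 1.05) = 769.415.
√((H+B)/B) = √((1.05+8.15)/8.15) = 1.0625.
Q* ≈ 817.478.
S* = Q* · H/(H+B) = 817.478 × 1.05/9.2 ≈ 93.299.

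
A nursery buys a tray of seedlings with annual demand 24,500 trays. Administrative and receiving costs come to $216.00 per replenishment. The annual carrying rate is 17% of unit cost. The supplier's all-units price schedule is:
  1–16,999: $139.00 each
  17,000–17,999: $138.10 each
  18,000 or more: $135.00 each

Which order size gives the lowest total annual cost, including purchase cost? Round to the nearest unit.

Holding cost per unit per year at price C is H = 0.17·C.
Evaluate total cost at each tier's feasible EOQ or, if the EOQ is below the tier, at the tier's minimum quantity.
EOQ at $139.00 = 669.3 (feasible in tier 1): TC = 24,500×$139.00 + (24,500/669.3)×216 + (669.3/2)×0.17×$139.00 = $3,421,314.55.
EOQ at $138.10 = 671.4 < 17000, so use break Q=17000: TC = 24,500×$138.10 + (24,500/17000.0)×216 + (17000.0/2)×0.17×$138.10 = $3,583,315.79.
EOQ at $135.00 = 679.1 < 18000, so use break Q=18000: TC = 24,500×$135.00 + (24,500/18000.0)×216 + (18000.0/2)×0.17×$135.00 = $3,514,344.00.
Lowest total cost is $3,421,314.55 at Q = 669.3.

Q* ≈ 669 trays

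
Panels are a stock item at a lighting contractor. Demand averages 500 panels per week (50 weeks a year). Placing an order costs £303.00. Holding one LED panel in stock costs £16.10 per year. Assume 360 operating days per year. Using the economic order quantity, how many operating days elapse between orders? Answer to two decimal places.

T ≈ 13.97 days

Annual demand D = 500 × 50 = 25,000.
The optimal lot size = √(2DS/H) = √(2 × 25,000 × 303 / 16.1) ≈ 970.05.
Cycle time = Q*/D × 360 = 970.05 / 25,000 × 360 ≈ 13.969 days.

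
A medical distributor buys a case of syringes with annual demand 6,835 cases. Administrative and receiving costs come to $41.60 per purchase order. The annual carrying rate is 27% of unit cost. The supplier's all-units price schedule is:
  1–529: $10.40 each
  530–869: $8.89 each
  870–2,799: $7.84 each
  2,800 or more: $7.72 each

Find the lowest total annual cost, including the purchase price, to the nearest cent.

Holding cost per unit per year at price C is H = 0.27·C.
Evaluate total cost at each tier's feasible EOQ or, if the EOQ is below the tier, at the tier's minimum quantity.
EOQ at $10.40 = 450.0 (feasible in tier 1): TC = 6,835×$10.40 + (6,835/450.0)×41.6 + (450.0/2)×0.27×$10.40 = $72,347.66.
EOQ at $8.89 = 486.7 < 530, so use break Q=530: TC = 6,835×$8.89 + (6,835/530.0)×41.6 + (530.0/2)×0.27×$8.89 = $61,935.71.
EOQ at $7.84 = 518.3 < 870, so use break Q=870: TC = 6,835×$7.84 + (6,835/870.0)×41.6 + (870.0/2)×0.27×$7.84 = $54,834.03.
EOQ at $7.72 = 522.3 < 2800, so use break Q=2800: TC = 6,835×$7.72 + (6,835/2800.0)×41.6 + (2800.0/2)×0.27×$7.72 = $55,785.91.
Lowest total cost among the candidates is at Q = 870.0.

TC* ≈ $54,834.03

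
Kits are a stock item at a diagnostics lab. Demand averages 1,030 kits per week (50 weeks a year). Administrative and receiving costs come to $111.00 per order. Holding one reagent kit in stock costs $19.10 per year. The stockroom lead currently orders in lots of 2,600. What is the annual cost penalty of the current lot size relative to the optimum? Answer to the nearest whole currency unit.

Annual demand D = 1,030 × 50 = 51,500.
EOQ = √(2DS/H) = √(2 × 51,500 × 111 / 19.1) ≈ 773.68.
Cost at Q* = (D/Q*)S + (Q*/2)H = √(2DSH) ≈ $14,777.36.
Cost at Q = 2,600: (51,500/2,600)×111 + (2,600/2)×19.1 = $2,198.65 + $24,830.00 = $27,028.65.
Excess = $27,028.65 − $14,777.36 = $12,251.30.

Extra cost ≈ $12,251 per year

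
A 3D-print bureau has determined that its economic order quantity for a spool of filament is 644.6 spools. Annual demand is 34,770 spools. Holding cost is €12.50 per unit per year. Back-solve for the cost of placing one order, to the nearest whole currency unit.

Squaring Q* = √(2DS/H) gives Q*² = 2DS/H.
From Q* = √(2DS/H): S = Q*²H / (2D) = 644.6² × 12.5 / (2 × 34,770) = 74.6889.

S ≈ €75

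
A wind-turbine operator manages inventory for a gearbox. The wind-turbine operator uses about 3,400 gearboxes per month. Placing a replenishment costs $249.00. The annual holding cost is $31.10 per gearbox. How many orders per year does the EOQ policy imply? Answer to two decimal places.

Annual demand D = 3,400 × 12 = 40,800.
The optimal lot size = √(2DS/H) = √(2 × 40,800 × 249 / 31.1) ≈ 808.29.
Orders per year = D / Q* = 40,800 / 808.29 ≈ 50.477.

N ≈ 50.48 orders per year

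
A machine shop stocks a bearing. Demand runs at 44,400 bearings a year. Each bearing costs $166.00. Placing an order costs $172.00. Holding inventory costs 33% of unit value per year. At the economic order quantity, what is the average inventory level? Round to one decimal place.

Holding cost H = 0.33 × $166.00 = $54.7800 per unit per year.
EOQ = √(2DS/H) = √(2 × 44,400 × 172 / 54.78) ≈ 528.03.
Average inventory = Q*/2 ≈ 528.03 / 2 = 264.016.

Average inventory ≈ 264.0 bearings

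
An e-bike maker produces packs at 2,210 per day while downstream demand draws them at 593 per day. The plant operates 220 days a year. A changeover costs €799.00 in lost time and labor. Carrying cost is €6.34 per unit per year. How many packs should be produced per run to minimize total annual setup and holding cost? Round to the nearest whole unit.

Q* ≈ 6,704 packs

Annual demand D = 593 × 220 = 130,460.
Production build-up factor (1 − d/p) = 1 − 593/2,210 = 0.7317.
Q* = √(2DS / (H(1 − d/p))) = √(2 × 130,460 × 799 / (6.34 × 0.7317)).
= √(208,475,080 / 4.6388) ≈ 6703.839.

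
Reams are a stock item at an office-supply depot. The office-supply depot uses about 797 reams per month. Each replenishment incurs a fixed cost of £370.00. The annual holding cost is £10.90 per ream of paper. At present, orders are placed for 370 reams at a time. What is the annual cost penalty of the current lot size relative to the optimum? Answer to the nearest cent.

Extra cost ≈ £2,797.38 per year

Annual demand D = 797 × 12 = 9,564.
EOQ = √(2DS/H) = √(2 × 9,564 × 370 / 10.9) ≈ 805.79.
Cost at Q* = (D/Q*)S + (Q*/2)H = √(2DSH) ≈ £8,783.12.
Cost at Q = 370: (9,564/370)×370 + (370/2)×10.9 = £9,564.00 + £2,016.50 = £11,580.50.
Excess = £11,580.50 − £8,783.12 = £2,797.38.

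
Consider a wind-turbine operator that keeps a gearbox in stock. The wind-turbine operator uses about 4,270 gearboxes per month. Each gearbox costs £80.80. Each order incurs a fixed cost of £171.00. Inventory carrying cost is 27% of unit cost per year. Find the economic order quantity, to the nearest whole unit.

Q* ≈ 896 gearboxes

Annual demand D = 4,270 × 12 = 51,240.
Holding cost H = 0.27 × £80.80 = £21.8160 per unit per year.
EOQ = √(2DS / H) = √(2 × 51,240 × 171 / 21.816).
= √(17,524,080 / 21.816) = √803,267.3267 ≈ 896.252.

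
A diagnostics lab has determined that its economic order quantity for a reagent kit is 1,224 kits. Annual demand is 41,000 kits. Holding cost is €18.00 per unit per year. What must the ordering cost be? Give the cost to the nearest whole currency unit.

The basic EOQ model gives Q* = √(2DS/H); rearrange for the unknown.
From Q* = √(2DS/H): S = Q*²H / (2D) = 1,224² × 18 / (2 × 41,000) = 328.8679.

S ≈ €329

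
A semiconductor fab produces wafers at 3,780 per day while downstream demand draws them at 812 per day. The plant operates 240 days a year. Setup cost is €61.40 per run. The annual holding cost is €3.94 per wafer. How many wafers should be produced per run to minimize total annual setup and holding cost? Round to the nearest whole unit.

Annual demand D = 812 × 240 = 194,880.
Production build-up factor (1 − d/p) = 1 − 812/3,780 = 0.7852.
Q* = √(2DS / (H(1 − d/p))) = √(2 × 194,880 × 61.4 / (3.94 × 0.7852)).
= √(23,931,264 / 3.0936) ≈ 2781.305.

Q* ≈ 2,781 wafers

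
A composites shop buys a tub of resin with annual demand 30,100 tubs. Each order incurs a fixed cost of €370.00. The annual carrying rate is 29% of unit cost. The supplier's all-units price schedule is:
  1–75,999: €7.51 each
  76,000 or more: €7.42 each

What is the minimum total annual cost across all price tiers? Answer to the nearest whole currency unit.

TC* ≈ €233,016

Holding cost per unit per year at price C is H = 0.29·C.
Candidates are each tier's EOQ (if it falls in that tier) and each price-break quantity.
EOQ at €7.51 = 3198.0 (feasible in tier 1): TC = 30,100×€7.51 + (30,100/3198.0)×370 + (3198.0/2)×0.29×€7.51 = €233,015.95.
EOQ at €7.42 = 3217.3 < 76000, so use break Q=76000: TC = 30,100×€7.42 + (30,100/76000.0)×370 + (76000.0/2)×0.29×€7.42 = €305,256.94.
Lowest total cost among the candidates is at Q = 3198.0.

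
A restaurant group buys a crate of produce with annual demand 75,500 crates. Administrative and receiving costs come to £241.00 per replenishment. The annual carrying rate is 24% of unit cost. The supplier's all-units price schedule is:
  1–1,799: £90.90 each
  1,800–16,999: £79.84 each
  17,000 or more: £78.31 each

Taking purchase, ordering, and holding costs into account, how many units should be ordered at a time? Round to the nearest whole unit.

Q* ≈ 1,800 crates

Holding cost per unit per year at price C is H = 0.24·C.
For each price level, check whether its EOQ is feasible; otherwise the best quantity at that price is the breakpoint.
EOQ at £90.90 = 1291.5 (feasible in tier 1): TC = 75,500×£90.90 + (75,500/1291.5)×241 + (1291.5/2)×0.24×£90.90 = £6,891,126.34.
EOQ at £79.84 = 1378.1 < 1800, so use break Q=1800: TC = 75,500×£79.84 + (75,500/1800.0)×241 + (1800.0/2)×0.24×£79.84 = £6,055,274.05.
EOQ at £78.31 = 1391.5 < 17000, so use break Q=17000: TC = 75,500×£78.31 + (75,500/17000.0)×241 + (17000.0/2)×0.24×£78.31 = £6,073,227.72.
Lowest total cost is £6,055,274.05 at Q = 1800.0.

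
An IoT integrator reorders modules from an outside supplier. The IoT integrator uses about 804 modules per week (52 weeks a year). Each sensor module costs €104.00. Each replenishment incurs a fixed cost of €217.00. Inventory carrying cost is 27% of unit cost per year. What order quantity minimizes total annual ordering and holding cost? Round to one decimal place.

Annual demand D = 804 × 52 = 41,808.
Holding cost H = 0.27 × €104.00 = €28.0800 per unit per year.
EOQ = √(2DS / H) = √(2 × 41,808 × 217 / 28.08).
= √(18,144,672 / 28.08) = √646,177.7778 ≈ 803.852.

Q* ≈ 803.9 modules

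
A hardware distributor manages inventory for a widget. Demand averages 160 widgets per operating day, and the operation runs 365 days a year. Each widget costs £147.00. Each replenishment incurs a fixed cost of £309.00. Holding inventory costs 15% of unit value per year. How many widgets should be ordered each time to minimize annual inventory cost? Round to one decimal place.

Q* ≈ 1,279.4 widgets

Annual demand D = 160 × 365 = 58,400.
Holding cost H = 0.15 × £147.00 = £22.0500 per unit per year.
EOQ = √(2DS / H) = √(2 × 58,400 × 309 / 22.05).
= √(36,091,200 / 22.05) = √1,636,789.1156 ≈ 1279.371.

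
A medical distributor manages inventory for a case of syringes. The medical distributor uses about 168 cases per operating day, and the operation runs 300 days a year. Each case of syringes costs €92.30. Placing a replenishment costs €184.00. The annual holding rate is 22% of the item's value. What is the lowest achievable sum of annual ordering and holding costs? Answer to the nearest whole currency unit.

TC* ≈ €19,407

Annual demand D = 168 × 300 = 50,400.
Holding cost H = 0.22 × €92.30 = €20.3060 per unit per year.
The optimal lot size = √(2DS/H) = √(2 × 50,400 × 184 / 20.306) ≈ 955.71.
At the optimum the two cost components are equal, so total cost = 2·(Q*/2)H = Q*·H.
Minimum total = √(2DSH) = √(2 × 50,400 × 184 × 20.306) ≈ 19406.686.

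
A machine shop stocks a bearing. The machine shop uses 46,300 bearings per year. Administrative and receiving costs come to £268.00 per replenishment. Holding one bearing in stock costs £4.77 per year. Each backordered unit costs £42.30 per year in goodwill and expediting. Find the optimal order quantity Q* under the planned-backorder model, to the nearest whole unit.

With planned backorders, Q* = √(2DS/H) · √((H+B)/B).
√(2DS/H) = √(2 × 46,300 × 268 / 4.77) = 2280.939.
√((H+B)/B) = √((4.77+42.3)/42.3) = 1.0549.
Q* ≈ 2406.111.

Q* ≈ 2,406 bearings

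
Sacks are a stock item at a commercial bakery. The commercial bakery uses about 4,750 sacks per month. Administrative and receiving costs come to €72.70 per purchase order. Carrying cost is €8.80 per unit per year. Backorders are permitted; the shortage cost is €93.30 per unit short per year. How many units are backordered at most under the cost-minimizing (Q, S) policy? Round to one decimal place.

S* ≈ 87.5 sacks

Annual demand D = 4,750 × 12 = 57,000.
With planned backorders, Q* = √(2DS/H) · √((H+B)/B).
√(2DS/H) = √(2 × 57,000 × 72.7 / 8.8) = 970.461.
√((H+B)/B) = √((8.8+93.3)/93.3) = 1.0461.
Q* ≈ 1015.197.
S* = Q* · H/(H+B) = 1015.197 × 8.8/102.1 ≈ 87.500.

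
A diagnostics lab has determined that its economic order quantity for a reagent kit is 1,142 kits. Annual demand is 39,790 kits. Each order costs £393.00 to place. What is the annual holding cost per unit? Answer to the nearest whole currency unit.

Squaring Q* = √(2DS/H) gives Q*² = 2DS/H.
From Q* = √(2DS/H): H = 2DS / Q*² = 2 × 39,790 × 393 / 1,142² = 23.9808.

H ≈ £24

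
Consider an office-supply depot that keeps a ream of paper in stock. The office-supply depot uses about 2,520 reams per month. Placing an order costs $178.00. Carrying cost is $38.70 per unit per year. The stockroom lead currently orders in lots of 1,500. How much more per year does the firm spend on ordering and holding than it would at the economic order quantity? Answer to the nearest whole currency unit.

Extra cost ≈ $12,202 per year

Annual demand D = 2,520 × 12 = 30,240.
EOQ = √(2DS/H) = √(2 × 30,240 × 178 / 38.7) ≈ 527.42.
Cost at Q* = (D/Q*)S + (Q*/2)H = √(2DSH) ≈ $20,411.33.
Cost at Q = 1,500: (30,240/1,500)×178 + (1,500/2)×38.7 = $3,588.48 + $29,025.00 = $32,613.48.
Excess = $32,613.48 − $20,411.33 = $12,202.15.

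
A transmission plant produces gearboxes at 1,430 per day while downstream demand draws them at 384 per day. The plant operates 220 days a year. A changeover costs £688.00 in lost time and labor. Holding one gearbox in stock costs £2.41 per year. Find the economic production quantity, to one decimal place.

Q* ≈ 8,120.4 gearboxes

Annual demand D = 384 × 220 = 84,480.
Production build-up factor (1 − d/p) = 1 − 384/1,430 = 0.7315.
Q* = √(2DS / (H(1 − d/p))) = √(2 × 84,480 × 688 / (2.41 × 0.7315)).
= √(116,244,480 / 1.7628) ≈ 8120.445.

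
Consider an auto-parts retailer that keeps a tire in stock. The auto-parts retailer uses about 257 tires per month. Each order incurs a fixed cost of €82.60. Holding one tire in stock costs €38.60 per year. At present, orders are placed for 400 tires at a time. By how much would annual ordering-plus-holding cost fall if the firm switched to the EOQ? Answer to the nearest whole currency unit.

Extra cost ≈ €3,922 per year

Annual demand D = 257 × 12 = 3,084.
EOQ = √(2DS/H) = √(2 × 3,084 × 82.6 / 38.6) ≈ 114.89.
Cost at Q* = (D/Q*)S + (Q*/2)H = √(2DSH) ≈ €4,434.61.
Cost at Q = 400: (3,084/400)×82.6 + (400/2)×38.6 = €636.85 + €7,720.00 = €8,356.85.
Excess = €8,356.85 − €4,434.61 = €3,922.23.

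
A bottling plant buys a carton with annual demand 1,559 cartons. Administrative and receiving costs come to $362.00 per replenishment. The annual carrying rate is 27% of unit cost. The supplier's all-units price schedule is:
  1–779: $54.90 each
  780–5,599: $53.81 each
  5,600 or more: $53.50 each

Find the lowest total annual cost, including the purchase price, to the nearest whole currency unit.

Holding cost per unit per year at price C is H = 0.27·C.
Evaluate total cost at each tier's feasible EOQ or, if the EOQ is below the tier, at the tier's minimum quantity.
EOQ at $54.90 = 275.9 (feasible in tier 1): TC = 1,559×$54.90 + (1,559/275.9)×362 + (275.9/2)×0.27×$54.90 = $89,679.45.
EOQ at $53.81 = 278.7 < 780, so use break Q=780: TC = 1,559×$53.81 + (1,559/780.0)×362 + (780.0/2)×0.27×$53.81 = $90,279.52.
EOQ at $53.50 = 279.5 < 5600, so use break Q=5600: TC = 1,559×$53.50 + (1,559/5600.0)×362 + (5600.0/2)×0.27×$53.50 = $123,953.28.
Lowest total cost among the candidates is at Q = 275.9.

TC* ≈ $89,679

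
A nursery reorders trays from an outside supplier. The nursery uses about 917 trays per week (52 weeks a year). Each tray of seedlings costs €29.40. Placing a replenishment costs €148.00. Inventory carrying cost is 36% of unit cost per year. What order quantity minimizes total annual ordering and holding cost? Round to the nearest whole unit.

Q* ≈ 1,155 trays

Annual demand D = 917 × 52 = 47,684.
Holding cost H = 0.36 × €29.40 = €10.5840 per unit per year.
EOQ = √(2DS / H) = √(2 × 47,684 × 148 / 10.584).
= √(14,114,464 / 10.584) = √1,333,566.1376 ≈ 1154.801.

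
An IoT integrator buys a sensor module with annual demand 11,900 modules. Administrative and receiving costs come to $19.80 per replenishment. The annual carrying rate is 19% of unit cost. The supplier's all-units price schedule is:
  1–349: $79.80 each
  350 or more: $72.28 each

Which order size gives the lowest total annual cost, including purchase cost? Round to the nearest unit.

Q* ≈ 350 modules

Holding cost per unit per year at price C is H = 0.19·C.
Evaluate total cost at each tier's feasible EOQ or, if the EOQ is below the tier, at the tier's minimum quantity.
EOQ at $79.80 = 176.3 (feasible in tier 1): TC = 11,900×$79.80 + (11,900/176.3)×19.8 + (176.3/2)×0.19×$79.80 = $952,293.00.
EOQ at $72.28 = 185.2 < 350, so use break Q=350: TC = 11,900×$72.28 + (11,900/350.0)×19.8 + (350.0/2)×0.19×$72.28 = $863,208.51.
Lowest total cost is $863,208.51 at Q = 350.0.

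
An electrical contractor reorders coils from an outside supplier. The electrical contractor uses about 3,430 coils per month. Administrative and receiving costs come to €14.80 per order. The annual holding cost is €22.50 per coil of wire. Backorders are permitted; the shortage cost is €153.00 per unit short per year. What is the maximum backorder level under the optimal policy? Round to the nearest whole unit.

Annual demand D = 3,430 × 12 = 41,160.
With planned backorders, Q* = √(2DS/H) · √((H+B)/B).
√(2DS/H) = √(2 × 41,160 × 14.8 / 22.5) = 232.698.
√((H+B)/B) = √((22.5+153)/153) = 1.0710.
Q* ≈ 249.221.
S* = Q* · H/(H+B) = 249.221 × 22.5/175.5 ≈ 31.951.

S* ≈ 32 coils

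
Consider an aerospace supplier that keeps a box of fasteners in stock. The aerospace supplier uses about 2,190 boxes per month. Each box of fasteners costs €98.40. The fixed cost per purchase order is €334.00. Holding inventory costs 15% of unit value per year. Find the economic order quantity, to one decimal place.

Annual demand D = 2,190 × 12 = 26,280.
Holding cost H = 0.15 × €98.40 = €14.7600 per unit per year.
EOQ = √(2DS / H) = √(2 × 26,280 × 334 / 14.76).
= √(17,555,040 / 14.76) = √1,189,365.8537 ≈ 1090.581.

Q* ≈ 1,090.6 boxes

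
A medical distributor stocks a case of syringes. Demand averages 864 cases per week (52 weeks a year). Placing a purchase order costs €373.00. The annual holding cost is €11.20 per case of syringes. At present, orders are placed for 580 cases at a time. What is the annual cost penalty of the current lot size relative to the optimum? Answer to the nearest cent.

Annual demand D = 864 × 52 = 44,928.
EOQ = √(2DS/H) = √(2 × 44,928 × 373 / 11.2) ≈ 1729.89.
Cost at Q* = (D/Q*)S + (Q*/2)H = √(2DSH) ≈ €19,374.79.
Cost at Q = 580: (44,928/580)×373 + (580/2)×11.2 = €28,893.35 + €3,248.00 = €32,141.35.
Excess = €32,141.35 − €19,374.79 = €12,766.56.

Extra cost ≈ €12,766.56 per year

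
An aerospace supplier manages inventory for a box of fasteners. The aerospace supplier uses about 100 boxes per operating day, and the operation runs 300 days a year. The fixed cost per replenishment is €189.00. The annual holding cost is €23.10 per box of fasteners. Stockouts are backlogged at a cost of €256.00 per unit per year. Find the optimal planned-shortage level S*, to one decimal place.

Annual demand D = 100 × 300 = 30,000.
With planned backorders, Q* = √(2DS/H) · √((H+B)/B).
√(2DS/H) = √(2 × 30,000 × 189 / 23.1) = 700.649.
√((H+B)/B) = √((23.1+256)/256) = 1.0441.
Q* ≈ 731.578.
S* = Q* · H/(H+B) = 731.578 × 23.1/279.1 ≈ 60.550.

S* ≈ 60.5 boxes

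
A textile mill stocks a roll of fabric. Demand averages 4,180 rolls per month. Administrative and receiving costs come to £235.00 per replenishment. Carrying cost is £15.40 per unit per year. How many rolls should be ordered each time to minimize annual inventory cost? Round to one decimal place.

Q* ≈ 1,237.3 rolls

Annual demand D = 4,180 × 12 = 50,160.
EOQ = √(2DS / H) = √(2 × 50,160 × 235 / 15.4).
= √(23,575,200 / 15.4) = √1,530,857.1429 ≈ 1237.278.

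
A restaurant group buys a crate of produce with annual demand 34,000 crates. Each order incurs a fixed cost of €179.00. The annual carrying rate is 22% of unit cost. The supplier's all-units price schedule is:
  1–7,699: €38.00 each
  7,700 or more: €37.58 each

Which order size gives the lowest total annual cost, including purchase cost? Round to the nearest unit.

Holding cost per unit per year at price C is H = 0.22·C.
For each price level, check whether its EOQ is feasible; otherwise the best quantity at that price is the breakpoint.
EOQ at €38.00 = 1206.6 (feasible in tier 1): TC = 34,000×€38.00 + (34,000/1206.6)×179 + (1206.6/2)×0.22×€38.00 = €1,302,087.51.
EOQ at €37.58 = 1213.4 < 7700, so use break Q=7700: TC = 34,000×€37.58 + (34,000/7700.0)×179 + (7700.0/2)×0.22×€37.58 = €1,310,340.65.
Lowest total cost is €1,302,087.51 at Q = 1206.6.

Q* ≈ 1,207 crates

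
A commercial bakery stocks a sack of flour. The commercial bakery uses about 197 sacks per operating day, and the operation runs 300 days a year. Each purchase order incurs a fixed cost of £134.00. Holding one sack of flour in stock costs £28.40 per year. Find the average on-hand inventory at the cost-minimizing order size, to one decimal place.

Average inventory ≈ 373.4 sacks

Annual demand D = 197 × 300 = 59,100.
The optimal lot size = √(2DS/H) = √(2 × 59,100 × 134 / 28.4) ≈ 746.80.
Average inventory = Q*/2 ≈ 746.80 / 2 = 373.398.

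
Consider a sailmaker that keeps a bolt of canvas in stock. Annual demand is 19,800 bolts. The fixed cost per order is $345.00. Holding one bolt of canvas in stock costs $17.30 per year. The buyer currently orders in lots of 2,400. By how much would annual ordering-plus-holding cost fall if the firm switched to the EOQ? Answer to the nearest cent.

Extra cost ≈ $8,232.49 per year

EOQ = √(2DS/H) = √(2 × 19,800 × 345 / 17.3) ≈ 888.66.
Cost at Q* = (D/Q*)S + (Q*/2)H = √(2DSH) ≈ $15,373.76.
Cost at Q = 2,400: (19,800/2,400)×345 + (2,400/2)×17.3 = $2,846.25 + $20,760.00 = $23,606.25.
Excess = $23,606.25 − $15,373.76 = $8,232.49.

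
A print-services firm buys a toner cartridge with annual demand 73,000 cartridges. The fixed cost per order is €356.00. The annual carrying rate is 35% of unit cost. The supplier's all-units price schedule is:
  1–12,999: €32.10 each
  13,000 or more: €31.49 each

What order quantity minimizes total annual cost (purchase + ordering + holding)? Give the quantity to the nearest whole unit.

Holding cost per unit per year at price C is H = 0.35·C.
Evaluate total cost at each tier's feasible EOQ or, if the EOQ is below the tier, at the tier's minimum quantity.
EOQ at €32.10 = 2150.9 (feasible in tier 1): TC = 73,000×€32.10 + (73,000/2150.9)×356 + (2150.9/2)×0.35×€32.10 = €2,367,465.06.
EOQ at €31.49 = 2171.6 < 13000, so use break Q=13000: TC = 73,000×€31.49 + (73,000/13000.0)×356 + (13000.0/2)×0.35×€31.49 = €2,372,408.83.
Lowest total cost is €2,367,465.06 at Q = 2150.9.

Q* ≈ 2,151 cartridges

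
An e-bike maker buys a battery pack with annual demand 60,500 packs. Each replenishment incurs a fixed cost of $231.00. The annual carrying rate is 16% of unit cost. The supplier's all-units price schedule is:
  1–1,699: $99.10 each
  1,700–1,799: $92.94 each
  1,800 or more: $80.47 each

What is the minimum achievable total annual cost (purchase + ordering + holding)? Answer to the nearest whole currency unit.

Holding cost per unit per year at price C is H = 0.16·C.
Evaluate total cost at each tier's feasible EOQ or, if the EOQ is below the tier, at the tier's minimum quantity.
EOQ at $99.10 = 1327.7 (feasible in tier 1): TC = 60,500×$99.10 + (60,500/1327.7)×231 + (1327.7/2)×0.16×$99.10 = $6,016,602.10.
EOQ at $92.94 = 1371.0 < 1700, so use break Q=1700: TC = 60,500×$92.94 + (60,500/1700.0)×231 + (1700.0/2)×0.16×$92.94 = $5,643,730.72.
EOQ at $80.47 = 1473.4 < 1800, so use break Q=1800: TC = 60,500×$80.47 + (60,500/1800.0)×231 + (1800.0/2)×0.16×$80.47 = $4,887,786.85.
Lowest total cost among the candidates is at Q = 1800.0.

TC* ≈ $4,887,787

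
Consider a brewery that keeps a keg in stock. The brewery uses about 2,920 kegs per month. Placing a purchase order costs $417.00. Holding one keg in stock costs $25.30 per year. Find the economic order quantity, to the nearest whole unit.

Annual demand D = 2,920 × 12 = 35,040.
EOQ = √(2DS / H) = √(2 × 35,040 × 417 / 25.3).
= √(29,223,360 / 25.3) = √1,155,073.5178 ≈ 1074.743.

Q* ≈ 1,075 kegs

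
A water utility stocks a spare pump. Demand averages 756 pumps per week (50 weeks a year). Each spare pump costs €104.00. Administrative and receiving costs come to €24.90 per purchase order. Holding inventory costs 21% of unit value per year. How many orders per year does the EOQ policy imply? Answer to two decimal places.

N ≈ 128.75 orders per year

Annual demand D = 756 × 50 = 37,800.
Holding cost H = 0.21 × €104.00 = €21.8400 per unit per year.
EOQ = √(2DS/H) = √(2 × 37,800 × 24.9 / 21.84) ≈ 293.59.
Orders per year = D / Q* = 37,800 / 293.59 ≈ 128.753.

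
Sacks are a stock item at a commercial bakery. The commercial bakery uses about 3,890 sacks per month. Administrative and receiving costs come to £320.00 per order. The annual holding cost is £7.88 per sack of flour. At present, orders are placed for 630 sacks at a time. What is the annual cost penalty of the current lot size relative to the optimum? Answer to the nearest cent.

Extra cost ≈ £10,849.39 per year

Annual demand D = 3,890 × 12 = 46,680.
EOQ = √(2DS/H) = √(2 × 46,680 × 320 / 7.88) ≈ 1947.12.
Cost at Q* = (D/Q*)S + (Q*/2)H = √(2DSH) ≈ £15,343.29.
Cost at Q = 630: (46,680/630)×320 + (630/2)×7.88 = £23,710.48 + £2,482.20 = £26,192.68.
Excess = £26,192.68 − £15,343.29 = £10,849.39.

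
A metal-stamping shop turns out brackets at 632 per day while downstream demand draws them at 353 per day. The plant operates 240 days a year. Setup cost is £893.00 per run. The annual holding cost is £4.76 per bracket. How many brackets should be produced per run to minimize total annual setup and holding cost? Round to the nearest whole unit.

Annual demand D = 353 × 240 = 84,720.
Production build-up factor (1 − d/p) = 1 − 353/632 = 0.4415.
Q* = √(2DS / (H(1 − d/p))) = √(2 × 84,720 × 893 / (4.76 × 0.4415)).
= √(151,309,920 / 2.1013) ≈ 8485.680.

Q* ≈ 8,486 brackets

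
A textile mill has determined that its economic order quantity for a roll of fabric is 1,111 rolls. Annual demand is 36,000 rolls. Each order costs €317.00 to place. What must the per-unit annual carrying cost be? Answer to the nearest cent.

Squaring Q* = √(2DS/H) gives Q*² = 2DS/H.
From Q* = √(2DS/H): H = 2DS / Q*² = 2 × 36,000 × 317 / 1,111² = 18.4911.

H ≈ €18.49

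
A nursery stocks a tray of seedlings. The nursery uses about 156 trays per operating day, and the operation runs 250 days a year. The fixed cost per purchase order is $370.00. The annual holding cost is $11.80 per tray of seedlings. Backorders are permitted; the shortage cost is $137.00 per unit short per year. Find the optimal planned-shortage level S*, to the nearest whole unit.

Annual demand D = 156 × 250 = 39,000.
With planned backorders, Q* = √(2DS/H) · √((H+B)/B).
√(2DS/H) = √(2 × 39,000 × 370 / 11.8) = 1563.893.
√((H+B)/B) = √((11.8+137)/137) = 1.0422.
Q* ≈ 1629.853.
S* = Q* · H/(H+B) = 1629.853 × 11.8/148.8 ≈ 129.249.

S* ≈ 129 trays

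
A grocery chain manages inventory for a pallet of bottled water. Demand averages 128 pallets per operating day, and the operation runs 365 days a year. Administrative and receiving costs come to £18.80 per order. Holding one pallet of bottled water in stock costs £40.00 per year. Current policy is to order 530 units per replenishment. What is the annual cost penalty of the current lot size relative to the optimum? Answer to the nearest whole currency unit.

Extra cost ≈ £3,875 per year

Annual demand D = 128 × 365 = 46,720.
EOQ = √(2DS/H) = √(2 × 46,720 × 18.8 / 40) ≈ 209.56.
Cost at Q* = (D/Q*)S + (Q*/2)H = √(2DSH) ≈ £8,382.53.
Cost at Q = 530: (46,720/530)×18.8 + (530/2)×40 = £1,657.24 + £10,600.00 = £12,257.24.
Excess = £12,257.24 − £8,382.53 = £3,874.70.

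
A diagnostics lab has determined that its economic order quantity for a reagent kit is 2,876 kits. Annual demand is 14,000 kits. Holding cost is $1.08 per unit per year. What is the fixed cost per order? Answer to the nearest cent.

S ≈ $319.04

The basic EOQ model gives Q* = √(2DS/H); rearrange for the unknown.
From Q* = √(2DS/H): S = Q*²H / (2D) = 2,876² × 1.08 / (2 × 14,000) = 319.0388.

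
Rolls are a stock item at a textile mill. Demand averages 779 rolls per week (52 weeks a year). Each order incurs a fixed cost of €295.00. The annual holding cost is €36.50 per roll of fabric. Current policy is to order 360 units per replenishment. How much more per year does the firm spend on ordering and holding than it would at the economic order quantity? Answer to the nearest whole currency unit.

Annual demand D = 779 × 52 = 40,508.
EOQ = √(2DS/H) = √(2 × 40,508 × 295 / 36.5) ≈ 809.19.
Cost at Q* = (D/Q*)S + (Q*/2)H = √(2DSH) ≈ €29,535.40.
Cost at Q = 360: (40,508/360)×295 + (360/2)×36.5 = €33,194.06 + €6,570.00 = €39,764.06.
Excess = €39,764.06 − €29,535.40 = €10,228.66.

Extra cost ≈ €10,229 per year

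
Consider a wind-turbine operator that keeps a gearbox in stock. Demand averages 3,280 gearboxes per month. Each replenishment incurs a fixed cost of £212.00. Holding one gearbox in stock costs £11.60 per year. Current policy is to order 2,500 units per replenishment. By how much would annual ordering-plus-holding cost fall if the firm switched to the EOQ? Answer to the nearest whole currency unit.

Annual demand D = 3,280 × 12 = 39,360.
EOQ = √(2DS/H) = √(2 × 39,360 × 212 / 11.6) ≈ 1199.45.
Cost at Q* = (D/Q*)S + (Q*/2)H = √(2DSH) ≈ £13,913.60.
Cost at Q = 2,500: (39,360/2,500)×212 + (2,500/2)×11.6 = £3,337.73 + £14,500.00 = £17,837.73.
Excess = £17,837.73 − £13,913.60 = £3,924.13.

Extra cost ≈ £3,924 per year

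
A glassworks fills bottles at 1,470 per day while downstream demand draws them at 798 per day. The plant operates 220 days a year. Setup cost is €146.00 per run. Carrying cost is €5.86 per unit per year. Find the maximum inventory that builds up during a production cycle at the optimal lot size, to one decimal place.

Annual demand D = 798 × 220 = 175,560.
Production build-up factor (1 − d/p) = 1 − 798/1,470 = 0.4571.
Q* = √(2DS / (H(1 − d/p))) = √(2 × 175,560 × 146 / (5.86 × 0.4571)).
= √(51,263,520 / 2.6789) ≈ 4374.510.
Maximum inventory = Q*(1 − d/p) = 4374.510 × 0.4571 ≈ 1999.776.

I_max ≈ 1,999.8 bottles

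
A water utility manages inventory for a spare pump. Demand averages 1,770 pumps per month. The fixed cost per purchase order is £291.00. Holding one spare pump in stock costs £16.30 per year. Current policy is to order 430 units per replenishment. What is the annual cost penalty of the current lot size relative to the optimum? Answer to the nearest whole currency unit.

Extra cost ≈ £3,684 per year

Annual demand D = 1,770 × 12 = 21,240.
EOQ = √(2DS/H) = √(2 × 21,240 × 291 / 16.3) ≈ 870.85.
Cost at Q* = (D/Q*)S + (Q*/2)H = √(2DSH) ≈ £14,194.91.
Cost at Q = 430: (21,240/430)×291 + (430/2)×16.3 = £14,374.05 + £3,504.50 = £17,878.55.
Excess = £17,878.55 − £14,194.91 = £3,683.64.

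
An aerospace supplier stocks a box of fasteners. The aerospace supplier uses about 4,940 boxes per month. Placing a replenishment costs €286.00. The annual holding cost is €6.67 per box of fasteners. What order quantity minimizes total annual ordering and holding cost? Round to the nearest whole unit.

Annual demand D = 4,940 × 12 = 59,280.
EOQ = √(2DS / H) = √(2 × 59,280 × 286 / 6.67).
= √(33,908,160 / 6.67) = √5,083,682.1589 ≈ 2254.702.

Q* ≈ 2,255 boxes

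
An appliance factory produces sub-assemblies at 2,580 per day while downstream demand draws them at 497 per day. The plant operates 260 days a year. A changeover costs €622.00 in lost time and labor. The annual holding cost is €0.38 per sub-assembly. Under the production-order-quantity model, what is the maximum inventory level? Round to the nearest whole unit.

Annual demand D = 497 × 260 = 129,220.
Production build-up factor (1 − d/p) = 1 − 497/2,580 = 0.8074.
Q* = √(2DS / (H(1 − d/p))) = √(2 × 129,220 × 622 / (0.38 × 0.8074)).
= √(160,749,680 / 0.3068) ≈ 22890.142.
Maximum inventory = Q*(1 − d/p) = 22890.142 × 0.8074 ≈ 18480.684.

I_max ≈ 18,481 sub-assemblies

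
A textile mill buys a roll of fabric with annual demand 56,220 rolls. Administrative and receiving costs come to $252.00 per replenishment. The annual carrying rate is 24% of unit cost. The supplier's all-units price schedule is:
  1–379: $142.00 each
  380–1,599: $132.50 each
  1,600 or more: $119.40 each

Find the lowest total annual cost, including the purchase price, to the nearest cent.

Holding cost per unit per year at price C is H = 0.24·C.
Evaluate total cost at each tier's feasible EOQ or, if the EOQ is below the tier, at the tier's minimum quantity.
Tier 1 ($142.00): EOQ = 911.8 exceeds tier's upper bound 379, so this tier is dominated.
EOQ at $132.50 = 943.9 (feasible in tier 2): TC = 56,220×$132.50 + (56,220/943.9)×252 + (943.9/2)×0.24×$132.50 = $7,479,167.48.
EOQ at $119.40 = 994.4 < 1600, so use break Q=1600: TC = 56,220×$119.40 + (56,220/1600.0)×252 + (1600.0/2)×0.24×$119.40 = $6,744,447.45.
Lowest total cost among the candidates is at Q = 1600.0.

TC* ≈ $6,744,447.45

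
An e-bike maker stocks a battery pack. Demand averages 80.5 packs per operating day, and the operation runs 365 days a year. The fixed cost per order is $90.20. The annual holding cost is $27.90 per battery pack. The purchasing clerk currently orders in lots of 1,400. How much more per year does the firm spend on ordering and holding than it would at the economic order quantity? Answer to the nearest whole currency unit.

Extra cost ≈ $9,262 per year

Annual demand D = 80.5 × 365 = 29,382.5.
EOQ = √(2DS/H) = √(2 × 29,382.5 × 90.2 / 27.9) ≈ 435.87.
Cost at Q* = (D/Q*)S + (Q*/2)H = √(2DSH) ≈ $12,160.87.
Cost at Q = 1,400: (29,382.5/1,400)×90.2 + (1,400/2)×27.9 = $1,893.07 + $19,530.00 = $21,423.07.
Excess = $21,423.07 − $12,160.87 = $9,262.20.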